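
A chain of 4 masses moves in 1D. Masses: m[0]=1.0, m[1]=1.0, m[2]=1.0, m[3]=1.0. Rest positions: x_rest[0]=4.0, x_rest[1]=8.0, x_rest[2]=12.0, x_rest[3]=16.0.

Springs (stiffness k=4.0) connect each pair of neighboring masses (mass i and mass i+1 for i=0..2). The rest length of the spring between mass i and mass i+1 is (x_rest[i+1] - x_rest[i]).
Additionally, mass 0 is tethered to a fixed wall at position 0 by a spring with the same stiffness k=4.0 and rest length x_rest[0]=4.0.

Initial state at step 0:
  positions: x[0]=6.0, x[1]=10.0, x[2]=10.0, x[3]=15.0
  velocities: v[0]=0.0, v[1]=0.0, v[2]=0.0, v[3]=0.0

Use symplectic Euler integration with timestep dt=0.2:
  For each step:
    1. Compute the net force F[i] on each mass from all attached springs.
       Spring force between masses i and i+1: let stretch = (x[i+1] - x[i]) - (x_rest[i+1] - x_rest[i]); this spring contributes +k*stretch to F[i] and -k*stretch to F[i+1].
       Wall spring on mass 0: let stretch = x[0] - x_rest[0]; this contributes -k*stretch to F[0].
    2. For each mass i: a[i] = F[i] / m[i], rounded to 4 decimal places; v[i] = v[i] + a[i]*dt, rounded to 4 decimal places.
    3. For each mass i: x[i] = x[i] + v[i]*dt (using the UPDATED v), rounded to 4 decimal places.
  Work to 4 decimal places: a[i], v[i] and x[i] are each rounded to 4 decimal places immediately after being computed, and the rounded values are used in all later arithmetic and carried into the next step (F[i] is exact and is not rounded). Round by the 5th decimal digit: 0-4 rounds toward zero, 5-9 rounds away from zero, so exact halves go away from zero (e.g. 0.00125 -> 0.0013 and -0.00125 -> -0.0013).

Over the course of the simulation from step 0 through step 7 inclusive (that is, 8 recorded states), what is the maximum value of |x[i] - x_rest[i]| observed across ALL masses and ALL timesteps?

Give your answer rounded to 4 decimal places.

Step 0: x=[6.0000 10.0000 10.0000 15.0000] v=[0.0000 0.0000 0.0000 0.0000]
Step 1: x=[5.6800 9.3600 10.8000 14.8400] v=[-1.6000 -3.2000 4.0000 -0.8000]
Step 2: x=[5.0400 8.3616 12.0160 14.6736] v=[-3.2000 -4.9920 6.0800 -0.8320]
Step 3: x=[4.1251 7.4164 13.0725 14.7220] v=[-4.5747 -4.7258 5.2826 0.2419]
Step 4: x=[3.0768 6.8496 13.4880 15.1465] v=[-5.2417 -2.8340 2.0773 2.1223]
Step 5: x=[2.1398 6.7413 13.1067 15.9456] v=[-4.6849 -0.5415 -1.9066 3.9955]
Step 6: x=[1.5967 6.9152 12.1611 16.9305] v=[-2.7155 0.8696 -4.7278 4.9244]
Step 7: x=[1.6491 7.0775 11.1393 17.7923] v=[0.2619 0.8115 -5.1090 4.3089]
Max displacement = 2.4033

Answer: 2.4033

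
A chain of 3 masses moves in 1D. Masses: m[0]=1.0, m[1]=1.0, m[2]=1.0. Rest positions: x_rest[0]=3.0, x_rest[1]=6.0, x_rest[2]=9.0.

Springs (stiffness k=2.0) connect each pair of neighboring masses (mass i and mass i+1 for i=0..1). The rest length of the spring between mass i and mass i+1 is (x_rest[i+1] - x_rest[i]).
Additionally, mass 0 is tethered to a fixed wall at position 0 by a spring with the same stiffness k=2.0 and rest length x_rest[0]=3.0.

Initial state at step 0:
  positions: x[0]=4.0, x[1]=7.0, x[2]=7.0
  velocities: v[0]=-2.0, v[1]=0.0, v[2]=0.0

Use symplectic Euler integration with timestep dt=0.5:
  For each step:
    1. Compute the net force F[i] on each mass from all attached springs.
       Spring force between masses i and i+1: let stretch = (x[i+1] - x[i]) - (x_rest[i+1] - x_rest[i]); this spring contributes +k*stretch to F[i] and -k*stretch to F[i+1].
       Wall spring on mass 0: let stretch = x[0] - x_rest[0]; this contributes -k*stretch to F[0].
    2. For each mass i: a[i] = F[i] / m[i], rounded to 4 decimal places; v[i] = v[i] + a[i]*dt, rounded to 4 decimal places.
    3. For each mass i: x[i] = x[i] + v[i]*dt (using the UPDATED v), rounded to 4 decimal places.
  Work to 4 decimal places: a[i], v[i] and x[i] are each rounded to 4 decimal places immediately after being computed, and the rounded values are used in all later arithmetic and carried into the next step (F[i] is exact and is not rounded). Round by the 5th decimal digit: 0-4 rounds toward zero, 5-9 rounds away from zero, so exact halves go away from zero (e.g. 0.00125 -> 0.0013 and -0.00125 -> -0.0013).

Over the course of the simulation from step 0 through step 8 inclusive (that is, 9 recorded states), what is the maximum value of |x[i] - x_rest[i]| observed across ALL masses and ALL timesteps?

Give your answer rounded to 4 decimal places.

Step 0: x=[4.0000 7.0000 7.0000] v=[-2.0000 0.0000 0.0000]
Step 1: x=[2.5000 5.5000 8.5000] v=[-3.0000 -3.0000 3.0000]
Step 2: x=[1.2500 4.0000 10.0000] v=[-2.5000 -3.0000 3.0000]
Step 3: x=[0.7500 4.1250 10.0000] v=[-1.0000 0.2500 0.0000]
Step 4: x=[1.5625 5.5000 8.5625] v=[1.6250 2.7500 -2.8750]
Step 5: x=[3.5625 6.4375 7.0938] v=[4.0000 1.8750 -2.9375]
Step 6: x=[5.2188 6.2657 6.7969] v=[3.3125 -0.3437 -0.5938]
Step 7: x=[4.7891 5.8360 7.7344] v=[-0.8594 -0.8594 1.8750]
Step 8: x=[2.4883 5.8321 9.2227] v=[-4.6016 -0.0079 2.9766]
Max displacement = 2.2500

Answer: 2.2500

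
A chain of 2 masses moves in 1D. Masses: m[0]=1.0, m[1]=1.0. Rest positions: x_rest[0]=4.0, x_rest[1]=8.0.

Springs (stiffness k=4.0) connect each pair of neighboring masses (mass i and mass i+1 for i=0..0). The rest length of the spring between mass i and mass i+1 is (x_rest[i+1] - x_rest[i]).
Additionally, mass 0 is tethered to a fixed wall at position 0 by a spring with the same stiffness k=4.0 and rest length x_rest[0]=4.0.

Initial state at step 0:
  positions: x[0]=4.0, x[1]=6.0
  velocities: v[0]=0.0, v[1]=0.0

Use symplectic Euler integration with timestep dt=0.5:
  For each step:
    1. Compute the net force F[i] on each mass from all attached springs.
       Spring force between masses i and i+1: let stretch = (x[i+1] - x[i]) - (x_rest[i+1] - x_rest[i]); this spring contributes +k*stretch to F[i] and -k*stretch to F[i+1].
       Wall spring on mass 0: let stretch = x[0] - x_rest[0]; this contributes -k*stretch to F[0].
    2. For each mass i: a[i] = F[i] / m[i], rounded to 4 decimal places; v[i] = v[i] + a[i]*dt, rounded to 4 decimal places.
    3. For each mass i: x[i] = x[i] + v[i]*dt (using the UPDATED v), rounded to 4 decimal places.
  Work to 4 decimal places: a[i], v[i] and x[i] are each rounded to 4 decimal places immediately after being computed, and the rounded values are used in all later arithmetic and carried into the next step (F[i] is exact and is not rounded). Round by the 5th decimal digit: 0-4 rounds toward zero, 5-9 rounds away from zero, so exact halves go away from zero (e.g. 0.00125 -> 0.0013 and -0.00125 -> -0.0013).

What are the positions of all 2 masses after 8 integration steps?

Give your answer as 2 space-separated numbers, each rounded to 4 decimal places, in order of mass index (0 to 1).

Answer: 2.0000 8.0000

Derivation:
Step 0: x=[4.0000 6.0000] v=[0.0000 0.0000]
Step 1: x=[2.0000 8.0000] v=[-4.0000 4.0000]
Step 2: x=[4.0000 8.0000] v=[4.0000 0.0000]
Step 3: x=[6.0000 8.0000] v=[4.0000 0.0000]
Step 4: x=[4.0000 10.0000] v=[-4.0000 4.0000]
Step 5: x=[4.0000 10.0000] v=[0.0000 0.0000]
Step 6: x=[6.0000 8.0000] v=[4.0000 -4.0000]
Step 7: x=[4.0000 8.0000] v=[-4.0000 0.0000]
Step 8: x=[2.0000 8.0000] v=[-4.0000 0.0000]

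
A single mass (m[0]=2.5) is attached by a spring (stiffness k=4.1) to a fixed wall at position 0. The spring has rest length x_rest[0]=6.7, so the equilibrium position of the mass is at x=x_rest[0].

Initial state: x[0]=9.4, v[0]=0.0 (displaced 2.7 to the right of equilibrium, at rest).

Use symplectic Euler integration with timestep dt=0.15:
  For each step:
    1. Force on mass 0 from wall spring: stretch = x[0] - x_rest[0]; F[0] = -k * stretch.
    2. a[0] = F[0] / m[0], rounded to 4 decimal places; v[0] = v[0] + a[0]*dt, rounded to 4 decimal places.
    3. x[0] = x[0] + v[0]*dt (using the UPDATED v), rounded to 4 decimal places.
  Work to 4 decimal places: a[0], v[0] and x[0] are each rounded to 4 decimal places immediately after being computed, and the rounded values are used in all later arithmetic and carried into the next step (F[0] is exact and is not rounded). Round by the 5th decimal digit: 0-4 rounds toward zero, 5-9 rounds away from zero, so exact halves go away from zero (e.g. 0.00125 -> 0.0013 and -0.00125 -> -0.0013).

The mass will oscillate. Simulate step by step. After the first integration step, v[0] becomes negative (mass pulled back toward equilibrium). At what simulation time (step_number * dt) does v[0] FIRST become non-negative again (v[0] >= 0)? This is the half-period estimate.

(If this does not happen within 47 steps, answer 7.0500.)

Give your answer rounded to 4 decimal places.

Answer: 2.5500

Derivation:
Step 0: x=[9.4000] v=[0.0000]
Step 1: x=[9.3004] v=[-0.6642]
Step 2: x=[9.1048] v=[-1.3039]
Step 3: x=[8.8205] v=[-1.8955]
Step 4: x=[8.4579] v=[-2.4171]
Step 5: x=[8.0305] v=[-2.8496]
Step 6: x=[7.5540] v=[-3.1769]
Step 7: x=[7.0460] v=[-3.3870]
Step 8: x=[6.5252] v=[-3.4721]
Step 9: x=[6.0108] v=[-3.4291]
Step 10: x=[5.5219] v=[-3.2596]
Step 11: x=[5.0764] v=[-2.9698]
Step 12: x=[4.6908] v=[-2.5704]
Step 13: x=[4.3794] v=[-2.0761]
Step 14: x=[4.1536] v=[-1.5052]
Step 15: x=[4.0218] v=[-0.8788]
Step 16: x=[3.9888] v=[-0.2200]
Step 17: x=[4.0559] v=[0.4470]
First v>=0 after going negative at step 17, time=2.5500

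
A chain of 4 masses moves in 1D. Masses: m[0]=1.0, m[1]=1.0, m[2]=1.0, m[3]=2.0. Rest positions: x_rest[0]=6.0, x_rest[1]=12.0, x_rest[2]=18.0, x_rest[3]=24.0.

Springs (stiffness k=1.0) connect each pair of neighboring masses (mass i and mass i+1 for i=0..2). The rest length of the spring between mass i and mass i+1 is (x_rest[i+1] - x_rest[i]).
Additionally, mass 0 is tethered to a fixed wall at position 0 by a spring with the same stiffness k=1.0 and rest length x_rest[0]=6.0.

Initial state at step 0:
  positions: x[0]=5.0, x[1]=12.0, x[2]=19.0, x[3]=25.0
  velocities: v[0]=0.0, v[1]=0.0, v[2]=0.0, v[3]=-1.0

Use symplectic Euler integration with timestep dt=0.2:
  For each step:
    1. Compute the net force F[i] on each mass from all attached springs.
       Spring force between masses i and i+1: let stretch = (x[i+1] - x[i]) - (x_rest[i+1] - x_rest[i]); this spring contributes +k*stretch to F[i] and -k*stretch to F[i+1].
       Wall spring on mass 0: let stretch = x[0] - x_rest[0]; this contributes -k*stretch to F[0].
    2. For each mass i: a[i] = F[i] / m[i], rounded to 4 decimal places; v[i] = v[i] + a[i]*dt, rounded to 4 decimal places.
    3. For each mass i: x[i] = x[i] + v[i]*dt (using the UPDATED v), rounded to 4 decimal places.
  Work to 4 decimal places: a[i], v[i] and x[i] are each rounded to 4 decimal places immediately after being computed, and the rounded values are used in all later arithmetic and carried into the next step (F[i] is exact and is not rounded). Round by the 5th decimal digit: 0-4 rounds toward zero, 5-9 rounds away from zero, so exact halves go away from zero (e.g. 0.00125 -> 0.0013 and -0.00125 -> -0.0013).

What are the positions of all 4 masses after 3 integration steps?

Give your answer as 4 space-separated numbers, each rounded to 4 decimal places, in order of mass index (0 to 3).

Answer: 5.4486 12.0074 18.7446 24.4118

Derivation:
Step 0: x=[5.0000 12.0000 19.0000 25.0000] v=[0.0000 0.0000 0.0000 -1.0000]
Step 1: x=[5.0800 12.0000 18.9600 24.8000] v=[0.4000 0.0000 -0.2000 -1.0000]
Step 2: x=[5.2336 12.0016 18.8752 24.6032] v=[0.7680 0.0080 -0.4240 -0.9840]
Step 3: x=[5.4486 12.0074 18.7446 24.4118] v=[1.0749 0.0291 -0.6531 -0.9568]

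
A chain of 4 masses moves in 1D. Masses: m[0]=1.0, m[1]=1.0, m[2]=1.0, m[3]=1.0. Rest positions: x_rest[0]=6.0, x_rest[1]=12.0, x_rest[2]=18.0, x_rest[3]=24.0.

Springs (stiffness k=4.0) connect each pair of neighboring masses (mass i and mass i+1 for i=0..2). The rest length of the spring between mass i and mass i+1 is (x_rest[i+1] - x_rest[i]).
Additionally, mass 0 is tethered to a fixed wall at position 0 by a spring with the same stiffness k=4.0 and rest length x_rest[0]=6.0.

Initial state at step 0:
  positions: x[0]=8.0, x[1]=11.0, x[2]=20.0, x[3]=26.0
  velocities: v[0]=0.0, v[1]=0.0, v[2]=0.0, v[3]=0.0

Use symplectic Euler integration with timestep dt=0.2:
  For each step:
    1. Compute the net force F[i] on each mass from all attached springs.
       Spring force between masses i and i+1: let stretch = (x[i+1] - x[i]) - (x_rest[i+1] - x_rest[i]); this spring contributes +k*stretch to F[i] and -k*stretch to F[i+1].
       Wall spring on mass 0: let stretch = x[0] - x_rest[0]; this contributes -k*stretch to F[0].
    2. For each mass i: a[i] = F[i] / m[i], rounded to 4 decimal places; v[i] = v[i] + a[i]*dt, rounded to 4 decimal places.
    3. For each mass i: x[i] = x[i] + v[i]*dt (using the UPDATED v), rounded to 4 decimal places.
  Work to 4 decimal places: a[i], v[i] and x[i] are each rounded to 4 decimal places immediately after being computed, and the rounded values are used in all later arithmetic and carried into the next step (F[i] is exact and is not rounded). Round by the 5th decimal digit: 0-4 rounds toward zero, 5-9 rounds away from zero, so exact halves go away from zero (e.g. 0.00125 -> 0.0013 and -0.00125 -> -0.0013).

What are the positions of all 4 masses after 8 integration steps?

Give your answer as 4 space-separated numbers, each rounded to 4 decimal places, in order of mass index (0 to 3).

Answer: 8.0011 11.0581 19.4625 24.0787

Derivation:
Step 0: x=[8.0000 11.0000 20.0000 26.0000] v=[0.0000 0.0000 0.0000 0.0000]
Step 1: x=[7.2000 11.9600 19.5200 26.0000] v=[-4.0000 4.8000 -2.4000 0.0000]
Step 2: x=[6.0096 13.3680 18.8672 25.9232] v=[-5.9520 7.0400 -3.2640 -0.3840]
Step 3: x=[5.0350 14.4785 18.4635 25.6774] v=[-4.8730 5.5526 -2.0186 -1.2288]
Step 4: x=[4.7658 14.7157 18.5764 25.2374] v=[-1.3462 1.1858 0.5645 -2.1999]
Step 5: x=[5.3260 13.9786 19.1373 24.6917] v=[2.8011 -3.6856 2.8047 -2.7287]
Step 6: x=[6.4185 12.6825 19.7616 24.2173] v=[5.4624 -6.4807 3.1213 -2.3722]
Step 7: x=[7.4863 11.5168 19.9661 23.9899] v=[5.3388 -5.8286 1.0226 -1.1368]
Step 8: x=[8.0011 11.0581 19.4625 24.0787] v=[2.5742 -2.2936 -2.5178 0.4442]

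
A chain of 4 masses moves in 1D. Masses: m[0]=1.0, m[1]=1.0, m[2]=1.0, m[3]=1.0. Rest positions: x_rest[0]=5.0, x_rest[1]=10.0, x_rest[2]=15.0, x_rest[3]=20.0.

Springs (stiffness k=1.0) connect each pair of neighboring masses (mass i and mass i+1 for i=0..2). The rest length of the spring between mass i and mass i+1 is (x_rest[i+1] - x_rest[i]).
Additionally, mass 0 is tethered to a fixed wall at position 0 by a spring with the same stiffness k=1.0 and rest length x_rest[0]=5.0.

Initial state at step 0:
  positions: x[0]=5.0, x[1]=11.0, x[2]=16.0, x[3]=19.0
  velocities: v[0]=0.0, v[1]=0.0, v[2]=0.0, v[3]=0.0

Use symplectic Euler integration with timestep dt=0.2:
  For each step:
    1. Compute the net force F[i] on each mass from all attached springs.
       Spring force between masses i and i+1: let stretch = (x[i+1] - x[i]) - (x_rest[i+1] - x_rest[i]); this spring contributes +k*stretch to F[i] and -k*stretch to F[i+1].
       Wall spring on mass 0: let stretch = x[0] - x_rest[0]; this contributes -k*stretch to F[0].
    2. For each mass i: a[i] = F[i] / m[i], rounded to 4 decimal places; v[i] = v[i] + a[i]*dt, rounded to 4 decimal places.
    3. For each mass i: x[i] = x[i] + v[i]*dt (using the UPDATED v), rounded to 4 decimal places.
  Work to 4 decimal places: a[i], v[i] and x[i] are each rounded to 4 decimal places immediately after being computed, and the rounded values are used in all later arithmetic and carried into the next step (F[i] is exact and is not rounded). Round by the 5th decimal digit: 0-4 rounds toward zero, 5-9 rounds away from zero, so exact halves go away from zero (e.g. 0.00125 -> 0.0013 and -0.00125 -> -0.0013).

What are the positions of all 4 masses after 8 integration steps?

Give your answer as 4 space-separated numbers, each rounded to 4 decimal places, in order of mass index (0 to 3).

Answer: 5.6218 9.8893 14.4572 20.7759

Derivation:
Step 0: x=[5.0000 11.0000 16.0000 19.0000] v=[0.0000 0.0000 0.0000 0.0000]
Step 1: x=[5.0400 10.9600 15.9200 19.0800] v=[0.2000 -0.2000 -0.4000 0.4000]
Step 2: x=[5.1152 10.8816 15.7680 19.2336] v=[0.3760 -0.3920 -0.7600 0.7680]
Step 3: x=[5.2164 10.7680 15.5592 19.4486] v=[0.5062 -0.5680 -1.0442 1.0749]
Step 4: x=[5.3310 10.6240 15.3143 19.7080] v=[0.5732 -0.7201 -1.2246 1.2970]
Step 5: x=[5.4441 10.4559 15.0575 19.9917] v=[0.5656 -0.8406 -1.2839 1.4183]
Step 6: x=[5.5399 10.2714 14.8140 20.2780] v=[0.4791 -0.9226 -1.2174 1.4315]
Step 7: x=[5.6034 10.0793 14.6074 20.5457] v=[0.3174 -0.9604 -1.0331 1.3387]
Step 8: x=[5.6218 9.8893 14.4572 20.7759] v=[0.0919 -0.9500 -0.7511 1.1510]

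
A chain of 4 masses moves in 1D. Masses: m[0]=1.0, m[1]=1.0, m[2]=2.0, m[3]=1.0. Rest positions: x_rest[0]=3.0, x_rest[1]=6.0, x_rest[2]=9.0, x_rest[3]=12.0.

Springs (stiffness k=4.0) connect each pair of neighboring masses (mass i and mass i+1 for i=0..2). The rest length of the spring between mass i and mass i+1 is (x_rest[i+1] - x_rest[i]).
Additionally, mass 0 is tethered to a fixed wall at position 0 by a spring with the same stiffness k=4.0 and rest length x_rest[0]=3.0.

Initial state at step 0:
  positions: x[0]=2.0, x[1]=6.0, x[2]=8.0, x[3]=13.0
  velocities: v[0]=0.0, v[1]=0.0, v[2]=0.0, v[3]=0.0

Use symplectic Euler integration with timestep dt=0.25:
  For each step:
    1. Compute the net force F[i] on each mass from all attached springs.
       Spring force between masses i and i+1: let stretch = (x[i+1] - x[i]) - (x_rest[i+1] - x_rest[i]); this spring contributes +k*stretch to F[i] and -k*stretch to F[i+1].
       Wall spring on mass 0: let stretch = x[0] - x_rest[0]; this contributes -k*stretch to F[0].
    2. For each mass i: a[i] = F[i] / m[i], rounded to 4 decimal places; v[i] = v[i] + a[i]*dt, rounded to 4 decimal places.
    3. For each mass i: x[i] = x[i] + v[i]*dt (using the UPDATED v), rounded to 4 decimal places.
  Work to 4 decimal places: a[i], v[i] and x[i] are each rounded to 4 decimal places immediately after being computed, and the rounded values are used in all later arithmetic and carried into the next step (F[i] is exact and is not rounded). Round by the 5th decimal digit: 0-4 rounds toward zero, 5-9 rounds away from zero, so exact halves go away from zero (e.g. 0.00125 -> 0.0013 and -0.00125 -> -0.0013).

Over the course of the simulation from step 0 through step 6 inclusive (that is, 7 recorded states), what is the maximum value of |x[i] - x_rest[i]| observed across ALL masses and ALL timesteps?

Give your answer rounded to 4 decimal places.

Answer: 1.4218

Derivation:
Step 0: x=[2.0000 6.0000 8.0000 13.0000] v=[0.0000 0.0000 0.0000 0.0000]
Step 1: x=[2.5000 5.5000 8.3750 12.5000] v=[2.0000 -2.0000 1.5000 -2.0000]
Step 2: x=[3.1250 4.9688 8.9063 11.7188] v=[2.5000 -2.1250 2.1250 -3.1250]
Step 3: x=[3.4297 4.9610 9.2969 10.9844] v=[1.2188 -0.0313 1.5625 -2.9375]
Step 4: x=[3.2598 5.6543 9.3565 10.5782] v=[-0.6796 2.7733 0.2383 -1.6250]
Step 5: x=[2.8736 6.6746 9.1060 10.6165] v=[-1.5449 4.0810 -1.0020 0.1533]
Step 6: x=[2.7192 7.3525 8.7404 11.0272] v=[-0.6175 2.7114 -1.4625 1.6428]
Max displacement = 1.4218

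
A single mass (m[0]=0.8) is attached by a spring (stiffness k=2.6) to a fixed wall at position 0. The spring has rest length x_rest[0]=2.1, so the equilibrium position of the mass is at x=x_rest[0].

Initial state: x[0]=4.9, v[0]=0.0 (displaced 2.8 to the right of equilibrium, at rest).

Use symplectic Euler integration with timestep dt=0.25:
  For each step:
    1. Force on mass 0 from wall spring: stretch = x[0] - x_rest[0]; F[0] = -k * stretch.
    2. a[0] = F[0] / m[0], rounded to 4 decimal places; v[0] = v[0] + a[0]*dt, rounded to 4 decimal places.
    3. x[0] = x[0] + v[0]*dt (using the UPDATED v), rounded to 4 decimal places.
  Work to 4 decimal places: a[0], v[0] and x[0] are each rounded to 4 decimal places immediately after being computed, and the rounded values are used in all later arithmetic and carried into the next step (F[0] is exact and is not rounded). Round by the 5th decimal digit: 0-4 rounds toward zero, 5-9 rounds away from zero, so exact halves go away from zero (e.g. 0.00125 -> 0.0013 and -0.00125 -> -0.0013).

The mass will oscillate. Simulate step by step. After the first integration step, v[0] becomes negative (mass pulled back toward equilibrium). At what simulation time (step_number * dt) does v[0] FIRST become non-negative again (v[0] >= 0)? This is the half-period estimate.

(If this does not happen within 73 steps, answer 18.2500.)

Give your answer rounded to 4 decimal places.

Answer: 1.7500

Derivation:
Step 0: x=[4.9000] v=[0.0000]
Step 1: x=[4.3313] v=[-2.2750]
Step 2: x=[3.3093] v=[-4.0879]
Step 3: x=[2.0417] v=[-5.0705]
Step 4: x=[0.7859] v=[-5.0231]
Step 5: x=[-0.2030] v=[-3.9554]
Step 6: x=[-0.7241] v=[-2.0842]
Step 7: x=[-0.6715] v=[0.2104]
First v>=0 after going negative at step 7, time=1.7500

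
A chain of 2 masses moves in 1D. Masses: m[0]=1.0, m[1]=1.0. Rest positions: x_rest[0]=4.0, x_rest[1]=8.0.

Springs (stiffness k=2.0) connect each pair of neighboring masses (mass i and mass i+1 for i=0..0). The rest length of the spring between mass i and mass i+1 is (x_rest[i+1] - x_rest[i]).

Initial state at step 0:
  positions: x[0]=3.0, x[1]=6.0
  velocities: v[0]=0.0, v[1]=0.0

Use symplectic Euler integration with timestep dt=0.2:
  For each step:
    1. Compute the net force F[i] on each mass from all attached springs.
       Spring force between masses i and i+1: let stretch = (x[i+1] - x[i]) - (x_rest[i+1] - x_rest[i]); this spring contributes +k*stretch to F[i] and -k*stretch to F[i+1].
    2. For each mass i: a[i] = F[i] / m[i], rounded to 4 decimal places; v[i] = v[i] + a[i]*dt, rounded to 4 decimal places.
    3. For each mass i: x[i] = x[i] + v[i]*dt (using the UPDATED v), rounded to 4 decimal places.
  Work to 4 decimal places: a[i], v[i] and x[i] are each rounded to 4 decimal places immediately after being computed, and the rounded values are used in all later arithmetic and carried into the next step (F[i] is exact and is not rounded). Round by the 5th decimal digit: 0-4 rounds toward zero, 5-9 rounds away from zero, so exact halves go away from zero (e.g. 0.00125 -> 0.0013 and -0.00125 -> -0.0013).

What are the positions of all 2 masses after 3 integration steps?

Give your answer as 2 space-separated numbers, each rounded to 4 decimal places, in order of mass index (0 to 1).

Step 0: x=[3.0000 6.0000] v=[0.0000 0.0000]
Step 1: x=[2.9200 6.0800] v=[-0.4000 0.4000]
Step 2: x=[2.7728 6.2272] v=[-0.7360 0.7360]
Step 3: x=[2.5820 6.4180] v=[-0.9542 0.9542]

Answer: 2.5820 6.4180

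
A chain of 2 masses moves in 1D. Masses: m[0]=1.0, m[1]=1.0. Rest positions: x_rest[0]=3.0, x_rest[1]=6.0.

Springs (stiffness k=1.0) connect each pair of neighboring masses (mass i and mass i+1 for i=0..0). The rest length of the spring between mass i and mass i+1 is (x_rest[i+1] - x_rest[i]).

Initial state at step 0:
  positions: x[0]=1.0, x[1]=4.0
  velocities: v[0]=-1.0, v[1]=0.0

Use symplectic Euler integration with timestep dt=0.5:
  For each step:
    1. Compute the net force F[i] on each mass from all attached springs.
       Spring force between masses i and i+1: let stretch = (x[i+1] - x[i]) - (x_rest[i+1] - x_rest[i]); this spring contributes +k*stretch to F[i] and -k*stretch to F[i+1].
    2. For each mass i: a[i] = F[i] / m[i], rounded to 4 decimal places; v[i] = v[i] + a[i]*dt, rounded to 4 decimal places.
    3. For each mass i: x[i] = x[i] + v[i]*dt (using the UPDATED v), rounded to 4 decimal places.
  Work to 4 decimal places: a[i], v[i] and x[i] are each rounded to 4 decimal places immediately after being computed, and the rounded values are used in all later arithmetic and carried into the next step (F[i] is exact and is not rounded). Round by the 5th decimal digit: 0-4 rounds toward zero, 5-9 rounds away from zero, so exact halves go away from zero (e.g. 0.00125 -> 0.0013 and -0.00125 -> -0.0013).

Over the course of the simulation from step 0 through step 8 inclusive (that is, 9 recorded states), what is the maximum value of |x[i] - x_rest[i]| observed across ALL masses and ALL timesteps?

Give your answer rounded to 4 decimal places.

Step 0: x=[1.0000 4.0000] v=[-1.0000 0.0000]
Step 1: x=[0.5000 4.0000] v=[-1.0000 0.0000]
Step 2: x=[0.1250 3.8750] v=[-0.7500 -0.2500]
Step 3: x=[-0.0625 3.5625] v=[-0.3750 -0.6250]
Step 4: x=[-0.0938 3.0938] v=[-0.0625 -0.9375]
Step 5: x=[-0.0782 2.5782] v=[0.0313 -1.0313]
Step 6: x=[-0.1485 2.1485] v=[-0.1405 -0.8595]
Step 7: x=[-0.3945 1.8945] v=[-0.4920 -0.5080]
Step 8: x=[-0.8183 1.8183] v=[-0.8475 -0.1525]
Max displacement = 4.1817

Answer: 4.1817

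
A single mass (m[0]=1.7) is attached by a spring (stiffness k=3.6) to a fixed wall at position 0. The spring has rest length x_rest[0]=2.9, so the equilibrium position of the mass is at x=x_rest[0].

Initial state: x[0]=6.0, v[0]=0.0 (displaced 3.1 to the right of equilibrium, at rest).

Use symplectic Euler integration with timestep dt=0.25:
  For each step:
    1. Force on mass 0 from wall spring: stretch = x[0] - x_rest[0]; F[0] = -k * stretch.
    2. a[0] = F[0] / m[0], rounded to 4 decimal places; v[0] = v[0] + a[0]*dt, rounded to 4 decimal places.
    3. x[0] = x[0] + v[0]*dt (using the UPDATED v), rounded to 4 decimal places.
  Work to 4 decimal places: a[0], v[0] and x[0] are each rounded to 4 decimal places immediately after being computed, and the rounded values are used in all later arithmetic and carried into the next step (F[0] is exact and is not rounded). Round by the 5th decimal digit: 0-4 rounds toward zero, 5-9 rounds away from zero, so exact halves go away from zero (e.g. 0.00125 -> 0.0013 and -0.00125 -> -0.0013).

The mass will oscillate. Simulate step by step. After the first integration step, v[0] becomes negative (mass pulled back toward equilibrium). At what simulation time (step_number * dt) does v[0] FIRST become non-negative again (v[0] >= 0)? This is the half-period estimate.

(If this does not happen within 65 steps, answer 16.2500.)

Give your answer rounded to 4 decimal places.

Answer: 2.2500

Derivation:
Step 0: x=[6.0000] v=[0.0000]
Step 1: x=[5.5897] v=[-1.6412]
Step 2: x=[4.8234] v=[-3.0652]
Step 3: x=[3.8025] v=[-4.0835]
Step 4: x=[2.6622] v=[-4.5613]
Step 5: x=[1.5534] v=[-4.4354]
Step 6: x=[0.6228] v=[-3.7225]
Step 7: x=[-0.0064] v=[-2.5169]
Step 8: x=[-0.2510] v=[-0.9782]
Step 9: x=[-0.0785] v=[0.6900]
First v>=0 after going negative at step 9, time=2.2500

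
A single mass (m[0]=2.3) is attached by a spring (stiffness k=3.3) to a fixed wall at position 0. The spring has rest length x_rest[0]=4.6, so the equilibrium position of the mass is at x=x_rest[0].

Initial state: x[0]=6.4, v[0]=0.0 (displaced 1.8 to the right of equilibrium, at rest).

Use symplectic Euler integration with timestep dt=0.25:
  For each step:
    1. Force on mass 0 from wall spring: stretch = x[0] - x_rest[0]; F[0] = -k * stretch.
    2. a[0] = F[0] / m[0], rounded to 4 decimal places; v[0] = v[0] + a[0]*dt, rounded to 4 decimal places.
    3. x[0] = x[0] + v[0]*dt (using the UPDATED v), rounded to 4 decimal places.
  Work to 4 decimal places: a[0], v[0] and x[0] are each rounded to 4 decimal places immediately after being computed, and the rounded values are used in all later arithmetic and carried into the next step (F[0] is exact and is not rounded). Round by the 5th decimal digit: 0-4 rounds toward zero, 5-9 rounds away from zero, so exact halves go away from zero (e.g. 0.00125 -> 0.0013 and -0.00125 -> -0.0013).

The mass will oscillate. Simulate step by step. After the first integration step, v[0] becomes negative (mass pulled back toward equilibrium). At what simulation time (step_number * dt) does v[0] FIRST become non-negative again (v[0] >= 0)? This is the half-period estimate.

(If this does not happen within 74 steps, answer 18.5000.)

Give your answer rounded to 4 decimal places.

Answer: 2.7500

Derivation:
Step 0: x=[6.4000] v=[0.0000]
Step 1: x=[6.2386] v=[-0.6457]
Step 2: x=[5.9302] v=[-1.2335]
Step 3: x=[5.5026] v=[-1.7106]
Step 4: x=[4.9940] v=[-2.0344]
Step 5: x=[4.4501] v=[-2.1757]
Step 6: x=[3.9196] v=[-2.1219]
Step 7: x=[3.4501] v=[-1.8779]
Step 8: x=[3.0838] v=[-1.4654]
Step 9: x=[2.8534] v=[-0.9216]
Step 10: x=[2.7796] v=[-0.2951]
Step 11: x=[2.8691] v=[0.3579]
First v>=0 after going negative at step 11, time=2.7500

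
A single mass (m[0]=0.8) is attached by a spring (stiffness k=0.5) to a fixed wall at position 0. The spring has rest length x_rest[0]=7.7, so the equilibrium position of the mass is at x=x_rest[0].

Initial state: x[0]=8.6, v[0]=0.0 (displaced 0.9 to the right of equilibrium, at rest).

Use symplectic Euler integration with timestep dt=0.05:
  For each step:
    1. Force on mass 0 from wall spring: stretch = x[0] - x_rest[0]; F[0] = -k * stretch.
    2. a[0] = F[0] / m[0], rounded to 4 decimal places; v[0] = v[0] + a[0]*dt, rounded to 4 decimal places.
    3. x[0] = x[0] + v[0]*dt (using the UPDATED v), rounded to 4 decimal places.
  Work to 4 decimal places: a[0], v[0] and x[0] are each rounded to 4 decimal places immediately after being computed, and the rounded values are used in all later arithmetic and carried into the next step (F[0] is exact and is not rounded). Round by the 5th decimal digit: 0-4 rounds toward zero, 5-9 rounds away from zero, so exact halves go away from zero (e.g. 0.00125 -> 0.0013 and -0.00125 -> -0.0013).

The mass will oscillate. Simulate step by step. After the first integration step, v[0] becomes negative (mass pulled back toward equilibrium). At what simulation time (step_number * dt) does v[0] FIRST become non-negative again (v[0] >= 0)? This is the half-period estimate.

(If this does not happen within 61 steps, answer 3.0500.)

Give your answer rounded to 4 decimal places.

Step 0: x=[8.6000] v=[0.0000]
Step 1: x=[8.5986] v=[-0.0281]
Step 2: x=[8.5958] v=[-0.0562]
Step 3: x=[8.5916] v=[-0.0842]
Step 4: x=[8.5860] v=[-0.1121]
Step 5: x=[8.5790] v=[-0.1398]
Step 6: x=[8.5706] v=[-0.1673]
Step 7: x=[8.5609] v=[-0.1945]
Step 8: x=[8.5498] v=[-0.2214]
Step 9: x=[8.5374] v=[-0.2480]
Step 10: x=[8.5237] v=[-0.2742]
Step 11: x=[8.5087] v=[-0.2999]
Step 12: x=[8.4924] v=[-0.3252]
Step 13: x=[8.4749] v=[-0.3500]
Step 14: x=[8.4562] v=[-0.3742]
Step 15: x=[8.4363] v=[-0.3978]
Step 16: x=[8.4153] v=[-0.4208]
Step 17: x=[8.3931] v=[-0.4432]
Step 18: x=[8.3699] v=[-0.4649]
Step 19: x=[8.3456] v=[-0.4858]
Step 20: x=[8.3203] v=[-0.5060]
Step 21: x=[8.2940] v=[-0.5254]
Step 22: x=[8.2668] v=[-0.5440]
Step 23: x=[8.2387] v=[-0.5617]
Step 24: x=[8.2098] v=[-0.5785]
Step 25: x=[8.1801] v=[-0.5944]
Step 26: x=[8.1496] v=[-0.6094]
Step 27: x=[8.1184] v=[-0.6235]
Step 28: x=[8.0866] v=[-0.6366]
Step 29: x=[8.0542] v=[-0.6487]
Step 30: x=[8.0212] v=[-0.6598]
Step 31: x=[7.9877] v=[-0.6698]
Step 32: x=[7.9538] v=[-0.6788]
Step 33: x=[7.9195] v=[-0.6867]
Step 34: x=[7.8848] v=[-0.6936]
Step 35: x=[7.8498] v=[-0.6994]
Step 36: x=[7.8146] v=[-0.7041]
Step 37: x=[7.7792] v=[-0.7077]
Step 38: x=[7.7437] v=[-0.7102]
Step 39: x=[7.7081] v=[-0.7116]
Step 40: x=[7.6725] v=[-0.7119]
Step 41: x=[7.6370] v=[-0.7110]
Step 42: x=[7.6016] v=[-0.7090]
Step 43: x=[7.5663] v=[-0.7059]
Step 44: x=[7.5312] v=[-0.7017]
Step 45: x=[7.4964] v=[-0.6964]
Step 46: x=[7.4619] v=[-0.6900]
Step 47: x=[7.4278] v=[-0.6826]
Step 48: x=[7.3941] v=[-0.6741]
Step 49: x=[7.3609] v=[-0.6645]
Step 50: x=[7.3282] v=[-0.6539]
Step 51: x=[7.2961] v=[-0.6423]
Step 52: x=[7.2646] v=[-0.6297]
Step 53: x=[7.2338] v=[-0.6161]
Step 54: x=[7.2037] v=[-0.6015]
Step 55: x=[7.1744] v=[-0.5860]
Step 56: x=[7.1459] v=[-0.5696]
Step 57: x=[7.1183] v=[-0.5523]
Step 58: x=[7.0916] v=[-0.5341]
Step 59: x=[7.0658] v=[-0.5151]
Step 60: x=[7.0410] v=[-0.4953]
Step 61: x=[7.0173] v=[-0.4747]
v[0] did not become non-negative within 61 steps; using fallback time=3.0500

Answer: 3.0500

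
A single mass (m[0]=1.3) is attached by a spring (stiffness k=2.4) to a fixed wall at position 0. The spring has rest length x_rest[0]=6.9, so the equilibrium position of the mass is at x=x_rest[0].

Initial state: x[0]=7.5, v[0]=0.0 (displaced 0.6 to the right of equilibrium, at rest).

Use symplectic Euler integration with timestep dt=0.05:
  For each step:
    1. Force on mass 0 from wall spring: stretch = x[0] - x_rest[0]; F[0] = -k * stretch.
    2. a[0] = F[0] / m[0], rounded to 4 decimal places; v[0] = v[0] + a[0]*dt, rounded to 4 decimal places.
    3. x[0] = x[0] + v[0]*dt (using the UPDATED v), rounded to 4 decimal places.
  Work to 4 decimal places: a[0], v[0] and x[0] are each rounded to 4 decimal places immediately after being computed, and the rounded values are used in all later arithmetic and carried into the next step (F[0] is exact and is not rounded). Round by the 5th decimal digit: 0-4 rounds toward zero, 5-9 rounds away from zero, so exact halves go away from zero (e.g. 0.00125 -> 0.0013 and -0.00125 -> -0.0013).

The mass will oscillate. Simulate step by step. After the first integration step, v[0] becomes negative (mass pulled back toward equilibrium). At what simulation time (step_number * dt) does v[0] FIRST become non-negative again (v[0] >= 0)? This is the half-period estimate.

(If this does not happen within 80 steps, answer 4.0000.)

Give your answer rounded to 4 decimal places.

Step 0: x=[7.5000] v=[0.0000]
Step 1: x=[7.4972] v=[-0.0554]
Step 2: x=[7.4917] v=[-0.1105]
Step 3: x=[7.4834] v=[-0.1651]
Step 4: x=[7.4725] v=[-0.2190]
Step 5: x=[7.4589] v=[-0.2718]
Step 6: x=[7.4427] v=[-0.3234]
Step 7: x=[7.4240] v=[-0.3735]
Step 8: x=[7.4029] v=[-0.4219]
Step 9: x=[7.3795] v=[-0.4683]
Step 10: x=[7.3539] v=[-0.5126]
Step 11: x=[7.3262] v=[-0.5545]
Step 12: x=[7.2965] v=[-0.5938]
Step 13: x=[7.2650] v=[-0.6304]
Step 14: x=[7.2318] v=[-0.6641]
Step 15: x=[7.1971] v=[-0.6947]
Step 16: x=[7.1610] v=[-0.7221]
Step 17: x=[7.1237] v=[-0.7462]
Step 18: x=[7.0854] v=[-0.7669]
Step 19: x=[7.0462] v=[-0.7840]
Step 20: x=[7.0063] v=[-0.7975]
Step 21: x=[6.9659] v=[-0.8073]
Step 22: x=[6.9252] v=[-0.8134]
Step 23: x=[6.8844] v=[-0.8157]
Step 24: x=[6.8437] v=[-0.8143]
Step 25: x=[6.8032] v=[-0.8091]
Step 26: x=[6.7632] v=[-0.8002]
Step 27: x=[6.7238] v=[-0.7876]
Step 28: x=[6.6852] v=[-0.7713]
Step 29: x=[6.6476] v=[-0.7515]
Step 30: x=[6.6112] v=[-0.7282]
Step 31: x=[6.5761] v=[-0.7015]
Step 32: x=[6.5425] v=[-0.6716]
Step 33: x=[6.5106] v=[-0.6386]
Step 34: x=[6.4805] v=[-0.6027]
Step 35: x=[6.4523] v=[-0.5640]
Step 36: x=[6.4262] v=[-0.5227]
Step 37: x=[6.4023] v=[-0.4790]
Step 38: x=[6.3806] v=[-0.4331]
Step 39: x=[6.3613] v=[-0.3852]
Step 40: x=[6.3445] v=[-0.3355]
Step 41: x=[6.3303] v=[-0.2842]
Step 42: x=[6.3187] v=[-0.2316]
Step 43: x=[6.3098] v=[-0.1779]
Step 44: x=[6.3036] v=[-0.1234]
Step 45: x=[6.3002] v=[-0.0684]
Step 46: x=[6.2996] v=[-0.0130]
Step 47: x=[6.3017] v=[0.0424]
First v>=0 after going negative at step 47, time=2.3500

Answer: 2.3500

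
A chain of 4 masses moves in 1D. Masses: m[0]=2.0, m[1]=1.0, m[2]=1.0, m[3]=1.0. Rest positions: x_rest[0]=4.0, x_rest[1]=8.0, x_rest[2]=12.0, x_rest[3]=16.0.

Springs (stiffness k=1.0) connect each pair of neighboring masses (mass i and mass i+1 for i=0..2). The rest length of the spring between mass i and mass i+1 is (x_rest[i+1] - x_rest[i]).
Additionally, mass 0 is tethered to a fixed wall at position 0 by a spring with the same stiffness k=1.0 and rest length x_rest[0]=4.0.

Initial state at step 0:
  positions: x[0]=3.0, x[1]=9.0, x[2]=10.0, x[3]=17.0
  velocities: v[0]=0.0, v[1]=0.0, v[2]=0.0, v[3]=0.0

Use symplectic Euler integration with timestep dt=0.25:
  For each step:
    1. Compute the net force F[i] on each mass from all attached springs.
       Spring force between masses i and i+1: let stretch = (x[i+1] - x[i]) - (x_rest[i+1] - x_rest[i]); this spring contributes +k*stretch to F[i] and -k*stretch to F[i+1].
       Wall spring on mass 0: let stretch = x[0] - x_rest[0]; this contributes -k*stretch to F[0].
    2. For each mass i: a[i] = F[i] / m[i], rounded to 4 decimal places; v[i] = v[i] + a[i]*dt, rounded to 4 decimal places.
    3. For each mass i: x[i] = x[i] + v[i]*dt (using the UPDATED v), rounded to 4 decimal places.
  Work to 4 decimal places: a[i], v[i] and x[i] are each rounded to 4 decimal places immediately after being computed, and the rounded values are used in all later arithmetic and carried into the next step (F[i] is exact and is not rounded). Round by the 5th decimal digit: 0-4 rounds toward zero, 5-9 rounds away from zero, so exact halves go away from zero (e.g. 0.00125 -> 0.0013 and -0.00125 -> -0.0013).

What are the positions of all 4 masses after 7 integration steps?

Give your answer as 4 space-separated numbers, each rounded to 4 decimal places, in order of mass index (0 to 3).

Answer: 4.2123 6.2954 13.5538 14.9142

Derivation:
Step 0: x=[3.0000 9.0000 10.0000 17.0000] v=[0.0000 0.0000 0.0000 0.0000]
Step 1: x=[3.0938 8.6875 10.3750 16.8125] v=[0.3750 -1.2500 1.5000 -0.7500]
Step 2: x=[3.2657 8.1309 11.0469 16.4727] v=[0.6875 -2.2266 2.6875 -1.3594]
Step 3: x=[3.4876 7.4524 11.8757 16.0437] v=[0.8875 -2.7139 3.3150 -1.7159]
Step 4: x=[3.7244 6.8026 12.6885 15.6042] v=[0.9472 -2.5993 3.2512 -1.7579]
Step 5: x=[3.9410 6.3283 13.3157 15.2325] v=[0.8664 -1.8974 2.5087 -1.4868]
Step 6: x=[4.1091 6.1415 13.6260 14.9910] v=[0.6722 -0.7474 1.2411 -0.9660]
Step 7: x=[4.2123 6.2954 13.5538 14.9142] v=[0.4126 0.6156 -0.2888 -0.3073]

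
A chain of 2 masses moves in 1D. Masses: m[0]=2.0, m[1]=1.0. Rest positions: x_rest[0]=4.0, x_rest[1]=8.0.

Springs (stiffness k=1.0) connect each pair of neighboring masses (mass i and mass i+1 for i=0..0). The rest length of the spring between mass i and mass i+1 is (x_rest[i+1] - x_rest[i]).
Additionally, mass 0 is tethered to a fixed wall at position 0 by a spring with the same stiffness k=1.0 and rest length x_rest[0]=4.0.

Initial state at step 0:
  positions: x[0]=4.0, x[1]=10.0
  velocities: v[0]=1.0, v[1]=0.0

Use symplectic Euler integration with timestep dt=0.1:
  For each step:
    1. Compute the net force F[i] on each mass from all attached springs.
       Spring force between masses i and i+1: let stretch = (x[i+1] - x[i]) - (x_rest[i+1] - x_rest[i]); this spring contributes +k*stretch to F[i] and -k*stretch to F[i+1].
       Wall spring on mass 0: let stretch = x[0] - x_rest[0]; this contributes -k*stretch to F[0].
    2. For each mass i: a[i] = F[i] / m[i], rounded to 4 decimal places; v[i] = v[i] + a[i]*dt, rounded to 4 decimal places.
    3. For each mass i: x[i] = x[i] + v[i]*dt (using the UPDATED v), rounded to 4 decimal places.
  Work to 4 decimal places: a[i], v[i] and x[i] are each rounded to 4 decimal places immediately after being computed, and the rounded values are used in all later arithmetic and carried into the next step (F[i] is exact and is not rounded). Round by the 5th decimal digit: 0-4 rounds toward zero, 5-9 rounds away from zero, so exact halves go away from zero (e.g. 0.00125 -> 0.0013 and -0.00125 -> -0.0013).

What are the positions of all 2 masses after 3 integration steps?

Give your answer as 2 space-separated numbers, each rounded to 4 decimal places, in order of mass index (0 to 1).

Step 0: x=[4.0000 10.0000] v=[1.0000 0.0000]
Step 1: x=[4.1100 9.9800] v=[1.1000 -0.2000]
Step 2: x=[4.2288 9.9413] v=[1.1880 -0.3870]
Step 3: x=[4.3550 9.8855] v=[1.2622 -0.5583]

Answer: 4.3550 9.8855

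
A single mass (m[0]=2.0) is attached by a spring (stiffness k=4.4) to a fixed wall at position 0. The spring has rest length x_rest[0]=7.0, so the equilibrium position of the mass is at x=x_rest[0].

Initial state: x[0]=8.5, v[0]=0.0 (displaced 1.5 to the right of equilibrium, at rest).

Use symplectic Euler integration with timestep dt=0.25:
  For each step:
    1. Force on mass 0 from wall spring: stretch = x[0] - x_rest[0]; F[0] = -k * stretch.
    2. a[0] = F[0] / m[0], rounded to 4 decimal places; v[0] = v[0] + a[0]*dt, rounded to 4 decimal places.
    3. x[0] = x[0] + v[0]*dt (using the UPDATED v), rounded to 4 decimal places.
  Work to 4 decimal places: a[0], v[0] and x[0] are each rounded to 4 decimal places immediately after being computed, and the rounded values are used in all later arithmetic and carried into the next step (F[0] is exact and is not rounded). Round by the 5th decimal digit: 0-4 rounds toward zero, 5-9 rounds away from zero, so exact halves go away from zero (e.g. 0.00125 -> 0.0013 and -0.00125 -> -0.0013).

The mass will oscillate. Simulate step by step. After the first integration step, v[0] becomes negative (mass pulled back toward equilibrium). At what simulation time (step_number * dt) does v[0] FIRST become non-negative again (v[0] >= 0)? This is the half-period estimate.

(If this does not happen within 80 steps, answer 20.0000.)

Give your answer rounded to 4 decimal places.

Step 0: x=[8.5000] v=[0.0000]
Step 1: x=[8.2938] v=[-0.8250]
Step 2: x=[7.9097] v=[-1.5366]
Step 3: x=[7.4005] v=[-2.0369]
Step 4: x=[6.8362] v=[-2.2572]
Step 5: x=[6.2944] v=[-2.1671]
Step 6: x=[5.8497] v=[-1.7790]
Step 7: x=[5.5631] v=[-1.1463]
Step 8: x=[5.4741] v=[-0.3560]
Step 9: x=[5.5949] v=[0.4833]
First v>=0 after going negative at step 9, time=2.2500

Answer: 2.2500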